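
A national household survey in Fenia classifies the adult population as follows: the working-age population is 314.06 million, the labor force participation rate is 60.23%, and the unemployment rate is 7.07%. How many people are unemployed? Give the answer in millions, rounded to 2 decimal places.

Labor force = 0.6023 × 314.06 = 189.16 million.
Unemployed = 0.0707 × 189.16 ≈ 13.37 million.

About 13.37 million are unemployed.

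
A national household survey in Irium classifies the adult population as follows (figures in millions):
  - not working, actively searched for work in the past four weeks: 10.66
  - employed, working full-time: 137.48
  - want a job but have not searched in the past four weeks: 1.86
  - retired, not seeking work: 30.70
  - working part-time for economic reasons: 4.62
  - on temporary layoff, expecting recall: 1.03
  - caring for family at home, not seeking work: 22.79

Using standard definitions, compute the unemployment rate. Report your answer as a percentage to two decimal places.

Unemployment rate ≈ 7.60%.

Employed = 137.48 + 4.62 = 142.10 million (anyone who worked, including part-time for economic reasons, counts as employed).
Unemployed = 10.66 + 1.03 = 11.69 million (jobless and actively searching, or on temporary layoff).
Labor force = 142.10 + 11.69 = 153.79 million.
Unemployment rate = 11.69 / 153.79 = 7.60%.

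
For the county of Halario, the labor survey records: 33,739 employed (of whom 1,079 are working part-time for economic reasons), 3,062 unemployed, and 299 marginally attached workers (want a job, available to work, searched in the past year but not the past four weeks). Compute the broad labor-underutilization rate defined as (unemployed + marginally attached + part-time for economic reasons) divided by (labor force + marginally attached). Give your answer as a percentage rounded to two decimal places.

Labor force = 33,739 + 3,062 = 36,801.
Numerator = 3,062 + 299 + 1,079 = 4,440.
Denominator = 36,801 + 299 = 37,100.
Broad rate = 4,440 / 37,100 = 11.97%.

Broad underutilization rate ≈ 11.97%.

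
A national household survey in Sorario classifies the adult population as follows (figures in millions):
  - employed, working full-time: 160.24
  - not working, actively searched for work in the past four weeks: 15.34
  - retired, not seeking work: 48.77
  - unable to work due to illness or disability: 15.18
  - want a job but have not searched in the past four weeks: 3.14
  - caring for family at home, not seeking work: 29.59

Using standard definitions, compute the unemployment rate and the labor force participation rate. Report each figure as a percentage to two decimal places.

Unemployment rate ≈ 8.74%; labor force participation rate ≈ 64.49%.

Employed = 160.24 million.
Unemployed = 15.34 million.
Labor force = 160.24 + 15.34 = 175.58 million.
Not in labor force = 48.77 + 15.18 + 3.14 + 29.59 = 96.68 million (those not working and not actively searching are outside the labor force — including those who want a job but have given up searching).
Civilian working-age population = 175.58 + 96.68 = 272.26 million.
Unemployment rate = 15.34 / 175.58 = 8.74%.
Labor force participation rate = 175.58 / 272.26 = 64.49%.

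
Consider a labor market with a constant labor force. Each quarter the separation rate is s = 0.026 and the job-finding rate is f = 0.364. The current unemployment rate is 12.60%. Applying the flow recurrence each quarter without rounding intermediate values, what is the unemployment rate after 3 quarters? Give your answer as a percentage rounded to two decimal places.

With a fixed labor force, u_{t+1} = u_t + s·(1−u_t) − f·u_t = u_t·(1−s−f) + s.
Here 1−s−f = 0.610 and s = 0.026.
u_1 = 0.126000 × 0.610 + 0.026 = 0.102860.
u_2 = 0.102860 × 0.610 + 0.026 = 0.088745.
u_3 = 0.088745 × 0.610 + 0.026 = 0.080134.

Unemployment rate after three quarters ≈ 8.01%.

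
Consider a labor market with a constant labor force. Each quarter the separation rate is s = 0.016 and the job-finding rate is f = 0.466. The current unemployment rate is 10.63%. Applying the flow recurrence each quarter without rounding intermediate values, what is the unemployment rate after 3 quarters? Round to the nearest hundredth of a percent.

Unemployment rate after three quarters ≈ 4.34%.

With a fixed labor force, u_{t+1} = u_t + s·(1−u_t) − f·u_t = u_t·(1−s−f) + s.
Here 1−s−f = 0.518 and s = 0.016.
u_1 = 0.106300 × 0.518 + 0.016 = 0.071063.
u_2 = 0.071063 × 0.518 + 0.016 = 0.052811.
u_3 = 0.052811 × 0.518 + 0.016 = 0.043356.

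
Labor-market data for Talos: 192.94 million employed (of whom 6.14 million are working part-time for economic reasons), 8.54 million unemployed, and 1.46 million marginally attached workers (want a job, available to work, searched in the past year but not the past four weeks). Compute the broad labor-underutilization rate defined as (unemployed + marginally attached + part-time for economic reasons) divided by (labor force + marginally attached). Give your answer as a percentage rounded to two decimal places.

Labor force = 192.94 + 8.54 = 201.48 million.
Numerator = 8.54 + 1.46 + 6.14 = 16.14 million.
Denominator = 201.48 + 1.46 = 202.94 million.
Broad rate = 16.14 / 202.94 = 7.95%.

Broad underutilization rate ≈ 7.95%.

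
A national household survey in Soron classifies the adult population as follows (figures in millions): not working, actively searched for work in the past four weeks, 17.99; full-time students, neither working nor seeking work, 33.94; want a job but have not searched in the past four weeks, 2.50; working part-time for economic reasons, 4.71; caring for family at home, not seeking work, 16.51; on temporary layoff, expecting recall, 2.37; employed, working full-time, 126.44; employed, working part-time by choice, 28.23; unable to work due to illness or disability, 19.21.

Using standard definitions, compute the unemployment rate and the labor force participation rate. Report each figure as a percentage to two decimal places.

Unemployment rate ≈ 11.33%; labor force participation rate ≈ 71.35%.

Employed = 4.71 + 126.44 + 28.23 = 159.38 million (anyone who worked, including part-time for economic reasons, counts as employed).
Unemployed = 17.99 + 2.37 = 20.36 million (jobless and actively searching, or on temporary layoff).
Labor force = 159.38 + 20.36 = 179.74 million.
Not in labor force = 33.94 + 2.50 + 16.51 + 19.21 = 72.16 million (those not working and not actively searching are outside the labor force — including those who want a job but have given up searching).
Civilian working-age population = 179.74 + 72.16 = 251.90 million.
Unemployment rate = 20.36 / 179.74 = 11.33%.
Labor force participation rate = 179.74 / 251.90 = 71.35%.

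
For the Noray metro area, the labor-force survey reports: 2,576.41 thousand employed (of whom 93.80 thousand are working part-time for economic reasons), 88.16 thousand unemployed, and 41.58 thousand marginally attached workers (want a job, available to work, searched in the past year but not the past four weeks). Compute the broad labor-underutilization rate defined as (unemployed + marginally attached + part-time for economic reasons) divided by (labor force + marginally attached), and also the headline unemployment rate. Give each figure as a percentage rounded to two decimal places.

Broad underutilization rate ≈ 8.26%; headline unemployment rate ≈ 3.31%.

Labor force = 2,576.41 + 88.16 = 2,664.57 thousand.
Numerator = 88.16 + 41.58 + 93.80 = 223.54 thousand.
Denominator = 2,664.57 + 41.58 = 2,706.15 thousand.
Broad rate = 223.54 / 2,706.15 = 8.26%.
Headline unemployment rate = 88.16 / 2,664.57 = 3.31%.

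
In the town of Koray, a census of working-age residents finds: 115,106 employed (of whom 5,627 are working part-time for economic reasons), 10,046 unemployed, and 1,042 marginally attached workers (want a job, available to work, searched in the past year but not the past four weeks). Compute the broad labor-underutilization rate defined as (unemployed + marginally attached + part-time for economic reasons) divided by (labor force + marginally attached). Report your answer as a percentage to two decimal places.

Labor force = 115,106 + 10,046 = 125,152.
Numerator = 10,046 + 1,042 + 5,627 = 16,715.
Denominator = 125,152 + 1,042 = 126,194.
Broad rate = 16,715 / 126,194 = 13.25%.

Broad underutilization rate ≈ 13.25%.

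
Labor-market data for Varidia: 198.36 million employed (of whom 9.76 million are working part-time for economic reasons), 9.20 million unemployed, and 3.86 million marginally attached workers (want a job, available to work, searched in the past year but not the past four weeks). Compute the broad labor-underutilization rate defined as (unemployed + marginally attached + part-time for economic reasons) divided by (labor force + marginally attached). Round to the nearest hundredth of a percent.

Broad underutilization rate ≈ 10.79%.

Labor force = 198.36 + 9.20 = 207.56 million.
Numerator = 9.20 + 3.86 + 9.76 = 22.82 million.
Denominator = 207.56 + 3.86 = 211.42 million.
Broad rate = 22.82 / 211.42 = 10.79%.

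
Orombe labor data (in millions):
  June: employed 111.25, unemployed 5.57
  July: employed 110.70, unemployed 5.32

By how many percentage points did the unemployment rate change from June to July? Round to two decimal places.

The unemployment rate changed by −0.18 percentage points.

June: labor force = 111.25 + 5.57 = 116.82; u = 5.57/116.82 = 4.77%.
July: labor force = 110.70 + 5.32 = 116.02; u = 5.32/116.02 = 4.59%.
Change = 4.59% − 4.77% = −0.18 pp.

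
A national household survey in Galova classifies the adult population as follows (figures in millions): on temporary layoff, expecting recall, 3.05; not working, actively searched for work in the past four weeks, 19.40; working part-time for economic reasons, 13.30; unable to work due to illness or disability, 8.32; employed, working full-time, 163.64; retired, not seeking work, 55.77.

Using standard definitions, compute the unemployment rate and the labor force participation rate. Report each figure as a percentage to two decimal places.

Employed = 13.30 + 163.64 = 176.94 million (anyone who worked, including part-time for economic reasons, counts as employed).
Unemployed = 3.05 + 19.40 = 22.45 million (jobless and actively searching, or on temporary layoff).
Labor force = 176.94 + 22.45 = 199.39 million.
Not in labor force = 8.32 + 55.77 = 64.09 million (those not working and not actively searching are outside the labor force).
Civilian working-age population = 199.39 + 64.09 = 263.48 million.
Unemployment rate = 22.45 / 199.39 = 11.26%.
Labor force participation rate = 199.39 / 263.48 = 75.68%.

Unemployment rate ≈ 11.26%; labor force participation rate ≈ 75.68%.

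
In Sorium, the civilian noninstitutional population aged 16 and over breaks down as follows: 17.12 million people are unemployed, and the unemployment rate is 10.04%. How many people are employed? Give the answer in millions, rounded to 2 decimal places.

Labor force = U / u = 17.12 / 0.1004 ≈ 170.52 million.
Employed = labor force − unemployed = 170.52 − 17.12 = 153.40 million.

About 153.40 million are employed.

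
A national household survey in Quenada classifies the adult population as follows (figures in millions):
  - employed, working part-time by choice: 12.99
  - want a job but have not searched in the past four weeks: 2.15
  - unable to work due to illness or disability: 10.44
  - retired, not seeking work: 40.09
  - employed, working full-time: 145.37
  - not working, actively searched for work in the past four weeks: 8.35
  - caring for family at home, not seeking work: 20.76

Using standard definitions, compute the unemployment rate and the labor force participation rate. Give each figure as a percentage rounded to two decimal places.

Employed = 12.99 + 145.37 = 158.36 million.
Unemployed = 8.35 million.
Labor force = 158.36 + 8.35 = 166.71 million.
Not in labor force = 2.15 + 10.44 + 40.09 + 20.76 = 73.44 million (those not working and not actively searching are outside the labor force — including those who want a job but have given up searching).
Civilian working-age population = 166.71 + 73.44 = 240.15 million.
Unemployment rate = 8.35 / 166.71 = 5.01%.
Labor force participation rate = 166.71 / 240.15 = 69.42%.

Unemployment rate ≈ 5.01%; labor force participation rate ≈ 69.42%.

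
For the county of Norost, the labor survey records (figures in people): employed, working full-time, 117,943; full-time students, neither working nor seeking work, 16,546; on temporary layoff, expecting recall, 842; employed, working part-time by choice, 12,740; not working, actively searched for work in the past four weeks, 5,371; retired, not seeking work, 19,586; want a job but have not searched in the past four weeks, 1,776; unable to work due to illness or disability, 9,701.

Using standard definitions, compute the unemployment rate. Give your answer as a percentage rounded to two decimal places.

Employed = 117,943 + 12,740 = 130,683.
Unemployed = 842 + 5,371 = 6,213 (jobless and actively searching, or on temporary layoff).
Labor force = 130,683 + 6,213 = 136,896.
Unemployment rate = 6,213 / 136,896 = 4.54%.

Unemployment rate ≈ 4.54%.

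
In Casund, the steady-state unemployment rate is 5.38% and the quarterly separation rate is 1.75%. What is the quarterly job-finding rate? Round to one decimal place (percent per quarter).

From u* = s/(s+f): f = s·(1−u)/u.
f = 1.75 × (1 − 0.0538) / 0.0538 = 1.6559 / 0.0538 ≈ 30.8% per quarter.

Job-finding rate ≈ 30.8% per quarter.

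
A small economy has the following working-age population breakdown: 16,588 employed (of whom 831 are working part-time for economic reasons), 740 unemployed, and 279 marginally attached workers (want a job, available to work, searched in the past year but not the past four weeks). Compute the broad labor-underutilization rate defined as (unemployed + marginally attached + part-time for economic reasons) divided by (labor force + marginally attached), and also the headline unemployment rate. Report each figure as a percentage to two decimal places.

Broad underutilization rate ≈ 10.51%; headline unemployment rate ≈ 4.27%.

Labor force = 16,588 + 740 = 17,328.
Numerator = 740 + 279 + 831 = 1,850.
Denominator = 17,328 + 279 = 17,607.
Broad rate = 1,850 / 17,607 = 10.51%.
Headline unemployment rate = 740 / 17,328 = 4.27%.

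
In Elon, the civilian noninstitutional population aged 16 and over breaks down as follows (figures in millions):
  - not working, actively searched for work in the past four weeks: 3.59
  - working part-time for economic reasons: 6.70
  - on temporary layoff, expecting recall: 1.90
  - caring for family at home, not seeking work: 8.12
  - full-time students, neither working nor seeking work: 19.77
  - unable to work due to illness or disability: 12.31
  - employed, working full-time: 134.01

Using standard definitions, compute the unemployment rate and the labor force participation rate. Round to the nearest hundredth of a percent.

Unemployment rate ≈ 3.76%; labor force participation rate ≈ 78.43%.

Employed = 6.70 + 134.01 = 140.71 million (anyone who worked, including part-time for economic reasons, counts as employed).
Unemployed = 3.59 + 1.90 = 5.49 million (jobless and actively searching, or on temporary layoff).
Labor force = 140.71 + 5.49 = 146.20 million.
Not in labor force = 8.12 + 19.77 + 12.31 = 40.20 million (those not working and not actively searching are outside the labor force).
Civilian working-age population = 146.20 + 40.20 = 186.40 million.
Unemployment rate = 5.49 / 146.20 = 3.76%.
Labor force participation rate = 146.20 / 186.40 = 78.43%.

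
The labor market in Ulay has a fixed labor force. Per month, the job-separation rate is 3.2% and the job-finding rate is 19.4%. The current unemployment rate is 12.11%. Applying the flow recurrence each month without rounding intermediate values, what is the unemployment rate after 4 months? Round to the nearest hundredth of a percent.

With a fixed labor force, u_{t+1} = u_t + s·(1−u_t) − f·u_t = u_t·(1−s−f) + s.
Here 1−s−f = 0.774 and s = 0.032.
u_1 = 0.121100 × 0.774 + 0.032 = 0.125731.
u_2 = 0.125731 × 0.774 + 0.032 = 0.129316.
u_3 = 0.129316 × 0.774 + 0.032 = 0.132091.
u_4 = 0.132091 × 0.774 + 0.032 = 0.134238.

Unemployment rate after four months ≈ 13.42%.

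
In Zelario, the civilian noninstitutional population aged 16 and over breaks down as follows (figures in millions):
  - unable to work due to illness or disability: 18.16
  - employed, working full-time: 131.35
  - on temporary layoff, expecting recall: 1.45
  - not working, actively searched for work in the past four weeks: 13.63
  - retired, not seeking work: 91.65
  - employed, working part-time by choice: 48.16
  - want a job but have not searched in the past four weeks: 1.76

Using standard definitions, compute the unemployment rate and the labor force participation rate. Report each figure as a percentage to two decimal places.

Employed = 131.35 + 48.16 = 179.51 million.
Unemployed = 1.45 + 13.63 = 15.08 million (jobless and actively searching, or on temporary layoff).
Labor force = 179.51 + 15.08 = 194.59 million.
Not in labor force = 18.16 + 91.65 + 1.76 = 111.57 million (those not working and not actively searching are outside the labor force — including those who want a job but have given up searching).
Civilian working-age population = 194.59 + 111.57 = 306.16 million.
Unemployment rate = 15.08 / 194.59 = 7.75%.
Labor force participation rate = 194.59 / 306.16 = 63.56%.

Unemployment rate ≈ 7.75%; labor force participation rate ≈ 63.56%.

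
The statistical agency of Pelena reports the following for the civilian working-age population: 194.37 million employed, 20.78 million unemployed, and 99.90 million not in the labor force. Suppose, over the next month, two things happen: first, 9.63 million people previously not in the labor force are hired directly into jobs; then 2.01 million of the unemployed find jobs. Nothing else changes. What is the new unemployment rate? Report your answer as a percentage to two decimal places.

New unemployment rate ≈ 8.35%.

Initially, labor force = 194.37 + 20.78 = 215.15 million, so u = 20.78/215.15 = 9.66%.
After the first change, employed and labor force both rise by 9.63; unemployed unchanged → E = 204.00, U = 20.78, labor force = 224.78 million.
After the second change, unemployed falls and employed rises by 2.01; labor force unchanged → E = 206.01, U = 18.77, labor force = 224.78 million.
New unemployment rate = 18.77 / 224.78 = 8.35%.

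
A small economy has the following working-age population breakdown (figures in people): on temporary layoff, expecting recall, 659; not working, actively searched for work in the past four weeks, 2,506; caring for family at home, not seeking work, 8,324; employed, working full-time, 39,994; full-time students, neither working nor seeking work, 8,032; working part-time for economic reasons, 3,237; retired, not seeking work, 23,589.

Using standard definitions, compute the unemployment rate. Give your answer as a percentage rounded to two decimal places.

Unemployment rate ≈ 6.82%.

Employed = 39,994 + 3,237 = 43,231 (anyone who worked, including part-time for economic reasons, counts as employed).
Unemployed = 659 + 2,506 = 3,165 (jobless and actively searching, or on temporary layoff).
Labor force = 43,231 + 3,165 = 46,396.
Unemployment rate = 3,165 / 46,396 = 6.82%.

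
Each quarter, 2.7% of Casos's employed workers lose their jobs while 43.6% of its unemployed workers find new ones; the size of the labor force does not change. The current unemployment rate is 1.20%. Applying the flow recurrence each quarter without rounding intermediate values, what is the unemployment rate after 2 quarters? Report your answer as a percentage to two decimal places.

With a fixed labor force, u_{t+1} = u_t + s·(1−u_t) − f·u_t = u_t·(1−s−f) + s.
Here 1−s−f = 0.537 and s = 0.027.
u_1 = 0.012000 × 0.537 + 0.027 = 0.033444.
u_2 = 0.033444 × 0.537 + 0.027 = 0.044959.

Unemployment rate after two quarters ≈ 4.50%.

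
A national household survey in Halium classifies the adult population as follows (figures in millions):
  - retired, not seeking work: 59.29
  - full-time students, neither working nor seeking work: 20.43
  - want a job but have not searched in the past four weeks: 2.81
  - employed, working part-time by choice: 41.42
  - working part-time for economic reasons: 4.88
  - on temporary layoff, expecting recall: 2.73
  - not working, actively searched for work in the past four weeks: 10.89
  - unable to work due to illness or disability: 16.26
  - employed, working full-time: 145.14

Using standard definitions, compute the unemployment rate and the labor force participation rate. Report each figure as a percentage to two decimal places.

Unemployment rate ≈ 6.64%; labor force participation rate ≈ 67.49%.

Employed = 41.42 + 4.88 + 145.14 = 191.44 million (anyone who worked, including part-time for economic reasons, counts as employed).
Unemployed = 2.73 + 10.89 = 13.62 million (jobless and actively searching, or on temporary layoff).
Labor force = 191.44 + 13.62 = 205.06 million.
Not in labor force = 59.29 + 20.43 + 2.81 + 16.26 = 98.79 million (those not working and not actively searching are outside the labor force — including those who want a job but have given up searching).
Civilian working-age population = 205.06 + 98.79 = 303.85 million.
Unemployment rate = 13.62 / 205.06 = 6.64%.
Labor force participation rate = 205.06 / 303.85 = 67.49%.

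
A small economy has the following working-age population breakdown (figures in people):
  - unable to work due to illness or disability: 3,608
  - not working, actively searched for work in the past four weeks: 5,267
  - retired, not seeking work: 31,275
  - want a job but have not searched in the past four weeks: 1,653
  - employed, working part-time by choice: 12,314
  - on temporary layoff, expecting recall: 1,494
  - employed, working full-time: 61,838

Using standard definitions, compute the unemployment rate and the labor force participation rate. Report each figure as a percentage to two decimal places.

Unemployment rate ≈ 8.36%; labor force participation rate ≈ 68.89%.

Employed = 12,314 + 61,838 = 74,152.
Unemployed = 5,267 + 1,494 = 6,761 (jobless and actively searching, or on temporary layoff).
Labor force = 74,152 + 6,761 = 80,913.
Not in labor force = 3,608 + 31,275 + 1,653 = 36,536 (those not working and not actively searching are outside the labor force — including those who want a job but have given up searching).
Civilian working-age population = 80,913 + 36,536 = 117,449.
Unemployment rate = 6,761 / 80,913 = 8.36%.
Labor force participation rate = 80,913 / 117,449 = 68.89%.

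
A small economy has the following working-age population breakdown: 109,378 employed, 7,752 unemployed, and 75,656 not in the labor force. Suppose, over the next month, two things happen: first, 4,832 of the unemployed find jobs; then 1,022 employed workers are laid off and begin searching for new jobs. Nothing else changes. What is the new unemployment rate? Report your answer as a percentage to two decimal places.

New unemployment rate ≈ 3.37%.

Initially, labor force = 109,378 + 7,752 = 117,130, so u = 7,752/117,130 = 6.62%.
After the first change, unemployed falls and employed rises by 4,832; labor force unchanged → E = 114,210, U = 2,920, labor force = 117,130.
After the second change, employed falls and unemployed rises by 1,022; labor force unchanged → E = 113,188, U = 3,942, labor force = 117,130.
New unemployment rate = 3,942 / 117,130 = 3.37%.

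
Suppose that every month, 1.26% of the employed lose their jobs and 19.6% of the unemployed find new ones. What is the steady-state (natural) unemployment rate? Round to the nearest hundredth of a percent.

Steady-state unemployment rate ≈ 6.04%.

At steady state the flows balance: s·E = f·U, so U/(E+U) = s/(s+f).
u* = 1.26 / (1.26 + 19.6) = 1.26 / 20.86 = 6.04%.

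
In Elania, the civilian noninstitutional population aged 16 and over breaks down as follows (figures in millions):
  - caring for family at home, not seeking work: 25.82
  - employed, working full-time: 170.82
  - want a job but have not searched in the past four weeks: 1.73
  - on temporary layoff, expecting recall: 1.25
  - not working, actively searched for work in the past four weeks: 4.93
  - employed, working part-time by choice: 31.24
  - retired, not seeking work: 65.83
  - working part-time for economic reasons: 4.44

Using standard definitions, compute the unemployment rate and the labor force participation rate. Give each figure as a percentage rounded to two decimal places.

Unemployment rate ≈ 2.91%; labor force participation rate ≈ 69.49%.

Employed = 170.82 + 31.24 + 4.44 = 206.50 million (anyone who worked, including part-time for economic reasons, counts as employed).
Unemployed = 1.25 + 4.93 = 6.18 million (jobless and actively searching, or on temporary layoff).
Labor force = 206.50 + 6.18 = 212.68 million.
Not in labor force = 25.82 + 1.73 + 65.83 = 93.38 million (those not working and not actively searching are outside the labor force — including those who want a job but have given up searching).
Civilian working-age population = 212.68 + 93.38 = 306.06 million.
Unemployment rate = 6.18 / 212.68 = 2.91%.
Labor force participation rate = 212.68 / 306.06 = 69.49%.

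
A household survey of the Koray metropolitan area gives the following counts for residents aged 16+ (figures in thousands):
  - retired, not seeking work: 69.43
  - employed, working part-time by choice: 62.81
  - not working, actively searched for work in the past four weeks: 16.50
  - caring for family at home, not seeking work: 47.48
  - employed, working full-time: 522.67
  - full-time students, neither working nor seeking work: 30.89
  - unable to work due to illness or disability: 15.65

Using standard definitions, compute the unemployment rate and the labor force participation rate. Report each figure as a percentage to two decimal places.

Unemployment rate ≈ 2.74%; labor force participation rate ≈ 78.65%.

Employed = 62.81 + 522.67 = 585.48 thousand.
Unemployed = 16.50 thousand.
Labor force = 585.48 + 16.50 = 601.98 thousand.
Not in labor force = 69.43 + 47.48 + 30.89 + 15.65 = 163.45 thousand (those not working and not actively searching are outside the labor force).
Civilian working-age population = 601.98 + 163.45 = 765.43 thousand.
Unemployment rate = 16.50 / 601.98 = 2.74%.
Labor force participation rate = 601.98 / 765.43 = 78.65%.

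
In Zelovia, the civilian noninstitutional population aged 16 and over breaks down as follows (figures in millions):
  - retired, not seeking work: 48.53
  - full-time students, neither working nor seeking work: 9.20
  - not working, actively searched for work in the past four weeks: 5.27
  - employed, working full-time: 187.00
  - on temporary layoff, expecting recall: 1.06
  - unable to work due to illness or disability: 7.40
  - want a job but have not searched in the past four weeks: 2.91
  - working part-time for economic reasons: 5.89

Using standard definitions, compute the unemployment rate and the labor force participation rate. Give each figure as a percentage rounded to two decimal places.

Employed = 187.00 + 5.89 = 192.89 million (anyone who worked, including part-time for economic reasons, counts as employed).
Unemployed = 5.27 + 1.06 = 6.33 million (jobless and actively searching, or on temporary layoff).
Labor force = 192.89 + 6.33 = 199.22 million.
Not in labor force = 48.53 + 9.20 + 7.40 + 2.91 = 68.04 million (those not working and not actively searching are outside the labor force — including those who want a job but have given up searching).
Civilian working-age population = 199.22 + 68.04 = 267.26 million.
Unemployment rate = 6.33 / 199.22 = 3.18%.
Labor force participation rate = 199.22 / 267.26 = 74.54%.

Unemployment rate ≈ 3.18%; labor force participation rate ≈ 74.54%.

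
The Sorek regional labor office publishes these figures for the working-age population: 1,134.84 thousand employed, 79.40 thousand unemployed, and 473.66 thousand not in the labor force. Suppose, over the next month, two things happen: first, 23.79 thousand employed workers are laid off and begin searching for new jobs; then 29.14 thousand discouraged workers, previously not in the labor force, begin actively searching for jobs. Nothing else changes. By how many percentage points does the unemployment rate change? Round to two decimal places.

Initially, labor force = 1,134.84 + 79.40 = 1,214.24 thousand, so u = 79.40/1,214.24 = 6.54%.
After the first change, employed falls and unemployed rises by 23.79; labor force unchanged → E = 1,111.05, U = 103.19, labor force = 1,214.24 thousand.
After the second change, unemployed and labor force both rise by 29.14 → E = 1,111.05, U = 132.33, labor force = 1,243.38 thousand.
New unemployment rate = 132.33 / 1,243.38 = 10.64%.
Change = 10.64% − 6.54% = +4.10 percentage points.

The unemployment rate changes by +4.10 percentage points.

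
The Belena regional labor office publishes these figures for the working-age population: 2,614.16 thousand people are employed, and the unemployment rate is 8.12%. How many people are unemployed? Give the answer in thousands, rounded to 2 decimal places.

Let U be the number unemployed. The labor force is E + U, and U/(E+U) = 0.0812.
So U = 0.0812 × 2,614.16 / (1 − 0.0812) = 212.2698 / 0.9188 ≈ 231.03 thousand.

About 231.03 thousand are unemployed.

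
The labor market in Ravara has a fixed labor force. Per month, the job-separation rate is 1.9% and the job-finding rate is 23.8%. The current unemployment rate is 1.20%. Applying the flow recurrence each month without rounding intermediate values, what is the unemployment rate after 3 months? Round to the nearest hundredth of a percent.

With a fixed labor force, u_{t+1} = u_t + s·(1−u_t) − f·u_t = u_t·(1−s−f) + s.
Here 1−s−f = 0.743 and s = 0.019.
u_1 = 0.012000 × 0.743 + 0.019 = 0.027916.
u_2 = 0.027916 × 0.743 + 0.019 = 0.039742.
u_3 = 0.039742 × 0.743 + 0.019 = 0.048528.

Unemployment rate after three months ≈ 4.85%.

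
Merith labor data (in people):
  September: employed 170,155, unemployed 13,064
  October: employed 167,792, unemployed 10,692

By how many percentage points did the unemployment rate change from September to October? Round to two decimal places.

September: labor force = 170,155 + 13,064 = 183,219; u = 13,064/183,219 = 7.13%.
October: labor force = 167,792 + 10,692 = 178,484; u = 10,692/178,484 = 5.99%.
Change = 5.99% − 7.13% = −1.14 pp.

The unemployment rate changed by −1.14 percentage points.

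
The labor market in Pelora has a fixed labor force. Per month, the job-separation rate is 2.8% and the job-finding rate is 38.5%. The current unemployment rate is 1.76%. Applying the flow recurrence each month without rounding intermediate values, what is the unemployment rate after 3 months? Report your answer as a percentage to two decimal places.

Unemployment rate after three months ≈ 5.76%.

With a fixed labor force, u_{t+1} = u_t + s·(1−u_t) − f·u_t = u_t·(1−s−f) + s.
Here 1−s−f = 0.587 and s = 0.028.
u_1 = 0.017600 × 0.587 + 0.028 = 0.038331.
u_2 = 0.038331 × 0.587 + 0.028 = 0.050500.
u_3 = 0.050500 × 0.587 + 0.028 = 0.057644.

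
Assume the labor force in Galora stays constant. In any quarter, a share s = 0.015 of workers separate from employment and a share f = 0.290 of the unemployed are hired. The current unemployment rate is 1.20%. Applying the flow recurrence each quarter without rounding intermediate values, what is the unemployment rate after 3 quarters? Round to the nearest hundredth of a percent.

Unemployment rate after three quarters ≈ 3.67%.

With a fixed labor force, u_{t+1} = u_t + s·(1−u_t) − f·u_t = u_t·(1−s−f) + s.
Here 1−s−f = 0.695 and s = 0.015.
u_1 = 0.012000 × 0.695 + 0.015 = 0.023340.
u_2 = 0.023340 × 0.695 + 0.015 = 0.031221.
u_3 = 0.031221 × 0.695 + 0.015 = 0.036699.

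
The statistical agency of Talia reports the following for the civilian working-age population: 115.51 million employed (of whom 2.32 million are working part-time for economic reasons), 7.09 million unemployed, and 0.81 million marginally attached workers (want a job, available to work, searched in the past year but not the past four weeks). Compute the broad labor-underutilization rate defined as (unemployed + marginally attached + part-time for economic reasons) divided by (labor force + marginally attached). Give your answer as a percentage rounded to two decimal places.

Broad underutilization rate ≈ 8.28%.

Labor force = 115.51 + 7.09 = 122.60 million.
Numerator = 7.09 + 0.81 + 2.32 = 10.22 million.
Denominator = 122.60 + 0.81 = 123.41 million.
Broad rate = 10.22 / 123.41 = 8.28%.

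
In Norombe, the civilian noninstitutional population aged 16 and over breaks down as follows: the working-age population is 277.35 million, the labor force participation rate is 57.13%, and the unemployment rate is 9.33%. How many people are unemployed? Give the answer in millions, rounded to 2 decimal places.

About 14.78 million are unemployed.

Labor force = 0.5713 × 277.35 = 158.45 million.
Unemployed = 0.0933 × 158.45 ≈ 14.78 million.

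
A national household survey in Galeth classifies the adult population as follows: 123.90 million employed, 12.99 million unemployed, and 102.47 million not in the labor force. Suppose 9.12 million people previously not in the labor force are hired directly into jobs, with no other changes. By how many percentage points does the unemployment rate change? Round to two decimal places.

Initially, labor force = 123.90 + 12.99 = 136.89 million, so u = 12.99/136.89 = 9.49%.
After the change, employed and labor force both rise by 9.12; unemployed unchanged → E = 133.02, U = 12.99, labor force = 146.01 million.
New unemployment rate = 12.99 / 146.01 = 8.90%.
Change = 8.90% − 9.49% = −0.59 percentage points.

The unemployment rate changes by −0.59 percentage points.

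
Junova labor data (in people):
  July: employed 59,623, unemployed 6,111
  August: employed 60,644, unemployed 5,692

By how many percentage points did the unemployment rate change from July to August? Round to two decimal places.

July: labor force = 59,623 + 6,111 = 65,734; u = 6,111/65,734 = 9.30%.
August: labor force = 60,644 + 5,692 = 66,336; u = 5,692/66,336 = 8.58%.
Change = 8.58% − 9.30% = −0.72 pp.

The unemployment rate changed by −0.72 percentage points.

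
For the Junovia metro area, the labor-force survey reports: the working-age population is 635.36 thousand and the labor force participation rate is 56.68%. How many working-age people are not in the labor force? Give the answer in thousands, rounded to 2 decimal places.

Share not in the labor force = 1 − 0.5668 = 0.4332.
Not in labor force = 0.4332 × 635.36 ≈ 275.24 thousand.

About 275.24 thousand are not in the labor force.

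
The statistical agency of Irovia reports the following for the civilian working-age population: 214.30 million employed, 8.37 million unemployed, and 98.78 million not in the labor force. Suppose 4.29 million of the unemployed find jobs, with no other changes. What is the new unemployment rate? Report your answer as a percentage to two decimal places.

New unemployment rate ≈ 1.83%.

Initially, labor force = 214.30 + 8.37 = 222.67 million, so u = 8.37/222.67 = 3.76%.
After the change, unemployed falls and employed rises by 4.29; labor force unchanged → E = 218.59, U = 4.08, labor force = 222.67 million.
New unemployment rate = 4.08 / 222.67 = 1.83%.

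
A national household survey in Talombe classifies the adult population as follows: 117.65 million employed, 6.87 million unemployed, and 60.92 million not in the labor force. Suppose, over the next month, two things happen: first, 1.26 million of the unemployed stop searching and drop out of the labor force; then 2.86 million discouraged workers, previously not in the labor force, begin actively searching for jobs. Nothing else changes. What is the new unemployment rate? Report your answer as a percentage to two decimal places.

New unemployment rate ≈ 6.72%.

Initially, labor force = 117.65 + 6.87 = 124.52 million, so u = 6.87/124.52 = 5.52%.
After the first change, unemployed and labor force both fall by 1.26 → E = 117.65, U = 5.61, labor force = 123.26 million.
After the second change, unemployed and labor force both rise by 2.86 → E = 117.65, U = 8.47, labor force = 126.12 million.
New unemployment rate = 8.47 / 126.12 = 6.72%.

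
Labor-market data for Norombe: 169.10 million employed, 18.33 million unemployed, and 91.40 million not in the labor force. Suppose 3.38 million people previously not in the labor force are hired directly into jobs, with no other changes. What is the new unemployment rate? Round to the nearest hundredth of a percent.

Initially, labor force = 169.10 + 18.33 = 187.43 million, so u = 18.33/187.43 = 9.78%.
After the change, employed and labor force both rise by 3.38; unemployed unchanged → E = 172.48, U = 18.33, labor force = 190.81 million.
New unemployment rate = 18.33 / 190.81 = 9.61%.

New unemployment rate ≈ 9.61%.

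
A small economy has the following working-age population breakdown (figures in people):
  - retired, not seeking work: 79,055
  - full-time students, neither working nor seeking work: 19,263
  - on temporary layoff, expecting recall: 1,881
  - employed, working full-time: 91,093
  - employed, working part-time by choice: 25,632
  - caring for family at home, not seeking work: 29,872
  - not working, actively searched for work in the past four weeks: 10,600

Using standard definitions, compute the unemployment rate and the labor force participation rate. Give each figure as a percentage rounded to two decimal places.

Employed = 91,093 + 25,632 = 116,725.
Unemployed = 1,881 + 10,600 = 12,481 (jobless and actively searching, or on temporary layoff).
Labor force = 116,725 + 12,481 = 129,206.
Not in labor force = 79,055 + 19,263 + 29,872 = 128,190 (those not working and not actively searching are outside the labor force).
Civilian working-age population = 129,206 + 128,190 = 257,396.
Unemployment rate = 12,481 / 129,206 = 9.66%.
Labor force participation rate = 129,206 / 257,396 = 50.20%.

Unemployment rate ≈ 9.66%; labor force participation rate ≈ 50.20%.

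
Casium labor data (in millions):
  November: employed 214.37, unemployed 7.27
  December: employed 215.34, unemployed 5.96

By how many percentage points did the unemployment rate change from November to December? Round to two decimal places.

The unemployment rate changed by −0.59 percentage points.

November: labor force = 214.37 + 7.27 = 221.64; u = 7.27/221.64 = 3.28%.
December: labor force = 215.34 + 5.96 = 221.30; u = 5.96/221.30 = 2.69%.
Change = 2.69% − 3.28% = −0.59 pp.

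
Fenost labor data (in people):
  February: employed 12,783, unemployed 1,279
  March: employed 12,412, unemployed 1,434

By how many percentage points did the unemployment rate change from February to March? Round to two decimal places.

February: labor force = 12,783 + 1,279 = 14,062; u = 1,279/14,062 = 9.10%.
March: labor force = 12,412 + 1,434 = 13,846; u = 1,434/13,846 = 10.36%.
Change = 10.36% − 9.10% = +1.26 pp.

The unemployment rate changed by +1.26 percentage points.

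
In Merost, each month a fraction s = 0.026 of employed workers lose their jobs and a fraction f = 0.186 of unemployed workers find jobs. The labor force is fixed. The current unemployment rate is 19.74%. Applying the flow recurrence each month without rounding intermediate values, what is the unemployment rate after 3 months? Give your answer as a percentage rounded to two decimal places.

Unemployment rate after three months ≈ 15.92%.

With a fixed labor force, u_{t+1} = u_t + s·(1−u_t) − f·u_t = u_t·(1−s−f) + s.
Here 1−s−f = 0.788 and s = 0.026.
u_1 = 0.197400 × 0.788 + 0.026 = 0.181551.
u_2 = 0.181551 × 0.788 + 0.026 = 0.169062.
u_3 = 0.169062 × 0.788 + 0.026 = 0.159221.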